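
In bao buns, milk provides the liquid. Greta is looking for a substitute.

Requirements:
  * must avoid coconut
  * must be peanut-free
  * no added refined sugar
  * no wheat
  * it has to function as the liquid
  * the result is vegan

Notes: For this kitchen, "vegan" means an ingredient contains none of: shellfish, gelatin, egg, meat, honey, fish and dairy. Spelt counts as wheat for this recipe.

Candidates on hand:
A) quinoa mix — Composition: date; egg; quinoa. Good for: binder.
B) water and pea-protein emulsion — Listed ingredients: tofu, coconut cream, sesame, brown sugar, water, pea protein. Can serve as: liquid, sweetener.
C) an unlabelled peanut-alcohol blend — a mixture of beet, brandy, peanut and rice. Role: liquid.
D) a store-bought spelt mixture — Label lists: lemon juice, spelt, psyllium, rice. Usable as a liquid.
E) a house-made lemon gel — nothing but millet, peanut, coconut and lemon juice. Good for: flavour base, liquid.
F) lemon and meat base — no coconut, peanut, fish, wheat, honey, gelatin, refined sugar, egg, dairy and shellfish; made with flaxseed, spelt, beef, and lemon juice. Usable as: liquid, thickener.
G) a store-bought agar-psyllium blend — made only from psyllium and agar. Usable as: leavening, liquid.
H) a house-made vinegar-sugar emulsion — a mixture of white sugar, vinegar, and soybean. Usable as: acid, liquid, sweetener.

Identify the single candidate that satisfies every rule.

G

A: not usable as a liquid; has egg, so not vegan — no
B: has brown sugar, so not no-added-sugar; has coconut cream, so not coconut-free — no
C: has peanut, so not peanut-free — out
D: has spelt, so not wheat-free — no
E: has peanut, so not peanut-free; has coconut, so not coconut-free — reject
F: has beef, so not vegan; has spelt, so not wheat-free — no
G: only psyllium and agar; none excluded — valid
H: has white sugar, so not no-added-sugar — no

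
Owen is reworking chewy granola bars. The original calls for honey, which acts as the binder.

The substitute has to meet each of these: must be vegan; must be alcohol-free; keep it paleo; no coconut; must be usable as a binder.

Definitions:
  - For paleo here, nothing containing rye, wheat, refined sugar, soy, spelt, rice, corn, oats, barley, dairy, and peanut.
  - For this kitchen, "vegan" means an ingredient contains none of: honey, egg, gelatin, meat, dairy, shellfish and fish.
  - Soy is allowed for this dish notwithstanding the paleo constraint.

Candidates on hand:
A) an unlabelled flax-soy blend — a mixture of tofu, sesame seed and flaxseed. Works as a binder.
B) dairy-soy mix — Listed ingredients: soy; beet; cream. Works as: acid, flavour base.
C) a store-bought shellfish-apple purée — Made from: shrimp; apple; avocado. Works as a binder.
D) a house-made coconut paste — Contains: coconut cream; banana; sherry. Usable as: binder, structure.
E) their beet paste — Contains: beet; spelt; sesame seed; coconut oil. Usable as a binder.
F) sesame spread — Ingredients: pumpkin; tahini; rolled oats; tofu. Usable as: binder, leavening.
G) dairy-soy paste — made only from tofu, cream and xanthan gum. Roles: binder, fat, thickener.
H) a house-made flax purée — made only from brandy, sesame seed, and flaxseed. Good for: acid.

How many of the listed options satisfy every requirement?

A: soy is permitted under the paleo carve-out; nothing else excluded — valid
B: not usable as a binder; has cream, so not paleo (and 1 more) — reject
C: has shrimp, so not vegan — no
D: has sherry, so not alcohol-free; has coconut cream, so not coconut-free — out
E: has spelt, so not paleo; has coconut oil, so not coconut-free — out
F: has rolled oats, so not paleo — out
G: has cream, so not paleo; has cream, so not vegan — reject
H: not usable as a binder; has brandy, so not alcohol-free — reject

1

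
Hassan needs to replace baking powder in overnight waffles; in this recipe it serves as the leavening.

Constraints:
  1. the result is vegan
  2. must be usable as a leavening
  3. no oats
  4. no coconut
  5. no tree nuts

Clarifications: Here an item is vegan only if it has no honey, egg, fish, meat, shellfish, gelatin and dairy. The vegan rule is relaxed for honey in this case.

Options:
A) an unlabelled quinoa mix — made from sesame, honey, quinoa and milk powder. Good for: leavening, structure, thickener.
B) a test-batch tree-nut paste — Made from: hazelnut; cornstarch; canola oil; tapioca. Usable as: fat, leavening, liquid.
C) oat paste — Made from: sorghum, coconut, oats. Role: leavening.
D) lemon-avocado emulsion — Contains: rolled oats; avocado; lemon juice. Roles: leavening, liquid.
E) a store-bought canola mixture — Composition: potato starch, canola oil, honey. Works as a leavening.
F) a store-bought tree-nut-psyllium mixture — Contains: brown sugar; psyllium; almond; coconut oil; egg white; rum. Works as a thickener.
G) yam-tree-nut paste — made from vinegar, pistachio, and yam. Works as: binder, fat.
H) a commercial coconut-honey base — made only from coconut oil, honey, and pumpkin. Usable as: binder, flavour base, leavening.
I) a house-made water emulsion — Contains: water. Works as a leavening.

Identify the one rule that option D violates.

oat-free

usable as a leavening: satisfied
vegan: satisfied
tree-nut-free: satisfied
coconut-free: satisfied
oat-free: has rolled oats — fails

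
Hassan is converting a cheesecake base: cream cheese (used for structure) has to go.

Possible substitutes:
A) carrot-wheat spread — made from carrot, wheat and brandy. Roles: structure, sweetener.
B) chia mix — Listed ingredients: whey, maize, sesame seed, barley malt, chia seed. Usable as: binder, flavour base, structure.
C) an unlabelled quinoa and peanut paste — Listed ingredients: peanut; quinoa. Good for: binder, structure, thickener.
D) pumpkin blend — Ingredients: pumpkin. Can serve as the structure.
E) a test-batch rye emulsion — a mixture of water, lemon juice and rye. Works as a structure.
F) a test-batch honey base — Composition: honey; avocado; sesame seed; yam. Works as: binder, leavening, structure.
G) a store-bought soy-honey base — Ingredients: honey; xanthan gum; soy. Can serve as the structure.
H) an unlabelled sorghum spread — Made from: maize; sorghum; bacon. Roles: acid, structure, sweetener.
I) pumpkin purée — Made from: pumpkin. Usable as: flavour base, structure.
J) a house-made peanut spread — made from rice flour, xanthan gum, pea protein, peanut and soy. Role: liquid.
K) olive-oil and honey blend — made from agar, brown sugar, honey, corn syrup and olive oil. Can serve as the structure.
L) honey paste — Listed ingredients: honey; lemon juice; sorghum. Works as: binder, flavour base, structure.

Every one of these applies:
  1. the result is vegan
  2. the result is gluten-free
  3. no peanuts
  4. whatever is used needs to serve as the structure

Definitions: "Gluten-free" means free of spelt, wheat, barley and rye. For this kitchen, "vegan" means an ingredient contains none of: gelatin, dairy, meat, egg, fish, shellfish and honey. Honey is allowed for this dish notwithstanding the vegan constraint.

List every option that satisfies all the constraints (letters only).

D, F, G, I, K, L

A: has wheat, so not gluten-free — no
B: has barley malt, so not gluten-free; has whey, so not vegan — out
C: has peanut, so not peanut-free — no
D: nothing on the exclusion list — keep
E: has rye, so not gluten-free — no
F: honey is permitted under the vegan carve-out; nothing else excluded — OK
G: honey is permitted under the vegan carve-out; nothing else excluded — OK
H: has bacon, so not vegan — out
I: only pumpkin; none excluded — OK
J: not usable as a structure; has peanut, so not peanut-free — out
K: honey is permitted under the vegan carve-out; nothing else excluded — valid
L: honey is permitted under the vegan carve-out; nothing else excluded — keep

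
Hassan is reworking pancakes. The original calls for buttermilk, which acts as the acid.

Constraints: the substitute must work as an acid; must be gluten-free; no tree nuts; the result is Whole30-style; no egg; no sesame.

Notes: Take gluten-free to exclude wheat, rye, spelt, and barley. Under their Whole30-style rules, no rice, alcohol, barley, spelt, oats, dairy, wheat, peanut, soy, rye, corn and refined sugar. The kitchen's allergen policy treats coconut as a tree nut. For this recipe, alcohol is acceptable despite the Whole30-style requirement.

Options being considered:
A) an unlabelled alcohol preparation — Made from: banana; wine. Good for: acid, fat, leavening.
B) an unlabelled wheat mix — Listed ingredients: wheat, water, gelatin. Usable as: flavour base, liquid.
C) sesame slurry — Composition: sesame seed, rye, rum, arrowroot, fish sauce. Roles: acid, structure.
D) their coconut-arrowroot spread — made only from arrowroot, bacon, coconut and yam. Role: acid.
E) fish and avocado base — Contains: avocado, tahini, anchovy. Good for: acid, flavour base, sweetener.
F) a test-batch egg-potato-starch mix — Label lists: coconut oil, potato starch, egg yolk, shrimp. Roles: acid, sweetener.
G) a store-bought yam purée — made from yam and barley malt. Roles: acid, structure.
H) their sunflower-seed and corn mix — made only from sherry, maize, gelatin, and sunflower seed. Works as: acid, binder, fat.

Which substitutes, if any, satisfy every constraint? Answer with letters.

A

A: alcohol is permitted under the Whole30-style carve-out; nothing else excluded — valid
B: not usable as an acid; has wheat, so not gluten-free (and 1 more) — out
C: has rye, so not gluten-free; has rye, so not Whole30-style (and 1 more) — reject
D: has coconut, so not tree-nut-free — reject
E: has tahini, so not sesame-free — no
F: has coconut oil, so not tree-nut-free; has egg yolk, so not egg-free — reject
G: has barley malt, so not gluten-free; has barley malt, so not Whole30-style — out
H: has maize, so not Whole30-style — out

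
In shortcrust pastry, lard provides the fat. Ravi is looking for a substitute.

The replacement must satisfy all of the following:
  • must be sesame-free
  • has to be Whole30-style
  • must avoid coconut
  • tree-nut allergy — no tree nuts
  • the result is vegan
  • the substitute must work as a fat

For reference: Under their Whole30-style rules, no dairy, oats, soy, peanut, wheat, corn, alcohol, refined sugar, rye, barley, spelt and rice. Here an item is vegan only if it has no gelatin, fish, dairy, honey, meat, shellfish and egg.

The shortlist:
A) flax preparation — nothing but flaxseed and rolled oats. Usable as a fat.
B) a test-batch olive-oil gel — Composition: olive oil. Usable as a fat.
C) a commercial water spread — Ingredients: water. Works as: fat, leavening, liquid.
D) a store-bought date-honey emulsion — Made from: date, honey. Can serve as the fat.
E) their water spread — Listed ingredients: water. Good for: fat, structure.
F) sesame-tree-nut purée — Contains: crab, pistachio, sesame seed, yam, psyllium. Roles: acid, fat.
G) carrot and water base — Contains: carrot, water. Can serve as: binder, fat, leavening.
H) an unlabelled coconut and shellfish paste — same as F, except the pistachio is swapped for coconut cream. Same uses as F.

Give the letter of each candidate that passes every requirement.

B, C, E, G

A: has rolled oats, so not Whole30-style — reject
B: all constraints satisfied — keep
C: only water; none excluded — OK
D: has honey, so not vegan — out
E: works as a fat, no sesame, vegan — valid
F: has crab, so not vegan; has sesame seed, so not sesame-free (and 1 more) — no
G: works as a fat, Whole30-style, no tree nuts — OK
H: has crab, so not vegan; has sesame seed, so not sesame-free (and 1 more) — out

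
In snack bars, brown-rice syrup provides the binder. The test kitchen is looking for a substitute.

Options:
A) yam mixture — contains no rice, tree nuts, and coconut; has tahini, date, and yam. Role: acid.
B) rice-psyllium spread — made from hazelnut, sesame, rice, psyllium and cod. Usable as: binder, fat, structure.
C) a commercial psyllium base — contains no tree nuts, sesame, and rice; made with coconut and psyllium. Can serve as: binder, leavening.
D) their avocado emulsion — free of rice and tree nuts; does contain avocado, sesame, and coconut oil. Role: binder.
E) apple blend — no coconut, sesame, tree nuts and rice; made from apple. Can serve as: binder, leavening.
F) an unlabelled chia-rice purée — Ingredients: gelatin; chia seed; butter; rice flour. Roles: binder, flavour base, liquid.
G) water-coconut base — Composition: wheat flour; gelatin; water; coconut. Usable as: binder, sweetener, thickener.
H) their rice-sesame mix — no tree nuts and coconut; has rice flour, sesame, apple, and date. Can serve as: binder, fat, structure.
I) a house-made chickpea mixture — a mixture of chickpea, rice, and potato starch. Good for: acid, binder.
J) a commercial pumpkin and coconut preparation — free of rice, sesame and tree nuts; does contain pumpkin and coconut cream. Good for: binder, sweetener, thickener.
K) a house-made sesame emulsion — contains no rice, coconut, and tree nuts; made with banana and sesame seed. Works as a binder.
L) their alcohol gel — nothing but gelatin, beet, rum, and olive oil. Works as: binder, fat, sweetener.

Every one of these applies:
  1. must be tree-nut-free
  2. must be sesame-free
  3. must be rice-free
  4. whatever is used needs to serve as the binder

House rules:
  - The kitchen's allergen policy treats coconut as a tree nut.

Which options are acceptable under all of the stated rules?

A: not usable as a binder; has tahini, so not sesame-free — no
B: has sesame, so not sesame-free; has rice, so not rice-free (and 1 more) — no
C: has coconut, so not tree-nut-free — reject
D: has sesame, so not sesame-free; has coconut oil, so not tree-nut-free — reject
E: works as a binder, tree-nut-free, no sesame — keep
F: has rice flour, so not rice-free — reject
G: has coconut, so not tree-nut-free — out
H: has sesame, so not sesame-free; has rice flour, so not rice-free — reject
I: has rice, so not rice-free — no
J: has coconut cream, so not tree-nut-free — out
K: has sesame seed, so not sesame-free — out
L: every rule checks out — valid

E, L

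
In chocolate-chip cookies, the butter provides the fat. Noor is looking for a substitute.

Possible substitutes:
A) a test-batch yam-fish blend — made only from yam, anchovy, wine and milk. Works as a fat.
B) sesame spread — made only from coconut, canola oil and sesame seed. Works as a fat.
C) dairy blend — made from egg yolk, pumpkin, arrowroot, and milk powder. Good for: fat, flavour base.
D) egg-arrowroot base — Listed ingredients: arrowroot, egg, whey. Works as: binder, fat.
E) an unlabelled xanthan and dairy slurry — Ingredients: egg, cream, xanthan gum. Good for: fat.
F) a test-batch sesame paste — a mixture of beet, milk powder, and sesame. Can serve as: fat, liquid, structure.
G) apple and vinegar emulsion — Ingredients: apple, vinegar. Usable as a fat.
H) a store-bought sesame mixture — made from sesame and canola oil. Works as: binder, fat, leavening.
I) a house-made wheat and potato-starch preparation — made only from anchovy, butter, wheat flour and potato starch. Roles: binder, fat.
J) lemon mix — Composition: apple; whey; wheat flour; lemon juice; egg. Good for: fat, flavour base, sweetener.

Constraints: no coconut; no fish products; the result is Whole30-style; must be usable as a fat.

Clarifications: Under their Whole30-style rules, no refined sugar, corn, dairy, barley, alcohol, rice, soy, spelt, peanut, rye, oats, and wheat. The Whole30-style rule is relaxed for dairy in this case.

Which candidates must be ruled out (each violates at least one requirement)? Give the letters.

A, B, I, J

A: has wine, so not Whole30-style; has anchovy, so not fish-free — no
B: has coconut, so not coconut-free — no
C: dairy is permitted under the Whole30-style carve-out; nothing else excluded — OK
D: dairy is permitted under the Whole30-style carve-out; nothing else excluded — keep
E: dairy is permitted under the Whole30-style carve-out; nothing else excluded — OK
F: dairy is permitted under the Whole30-style carve-out; nothing else excluded — keep
G: only apple and vinegar; none excluded — valid
H: all constraints satisfied — valid
I: has wheat flour, so not Whole30-style; has anchovy, so not fish-free — out
J: has wheat flour, so not Whole30-style — reject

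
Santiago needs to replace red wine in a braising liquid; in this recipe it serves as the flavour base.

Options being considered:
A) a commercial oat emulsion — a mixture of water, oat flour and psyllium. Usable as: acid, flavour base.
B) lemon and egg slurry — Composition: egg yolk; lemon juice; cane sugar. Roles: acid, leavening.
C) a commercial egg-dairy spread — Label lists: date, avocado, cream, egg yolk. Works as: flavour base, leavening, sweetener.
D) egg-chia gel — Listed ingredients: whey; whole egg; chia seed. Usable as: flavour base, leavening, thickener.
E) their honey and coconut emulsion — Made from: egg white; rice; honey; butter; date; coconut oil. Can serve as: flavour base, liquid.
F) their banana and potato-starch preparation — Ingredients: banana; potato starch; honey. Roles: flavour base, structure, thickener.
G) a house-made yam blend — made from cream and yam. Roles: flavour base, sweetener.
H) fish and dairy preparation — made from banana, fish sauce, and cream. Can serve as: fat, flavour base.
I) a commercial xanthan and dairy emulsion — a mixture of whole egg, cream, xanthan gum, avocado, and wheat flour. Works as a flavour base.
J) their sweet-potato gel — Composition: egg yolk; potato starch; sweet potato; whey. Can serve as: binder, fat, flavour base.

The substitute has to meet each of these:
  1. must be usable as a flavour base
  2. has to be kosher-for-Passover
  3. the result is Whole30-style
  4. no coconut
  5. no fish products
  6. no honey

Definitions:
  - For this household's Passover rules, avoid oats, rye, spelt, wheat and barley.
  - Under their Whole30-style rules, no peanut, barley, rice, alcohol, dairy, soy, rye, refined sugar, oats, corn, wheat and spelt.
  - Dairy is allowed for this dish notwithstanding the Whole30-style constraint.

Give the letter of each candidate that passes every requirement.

A: has oat flour, so not kosher-for-Passover; has oat flour, so not Whole30-style — no
B: not usable as a flavour base; has cane sugar, so not Whole30-style — no
C: dairy is permitted under the Whole30-style carve-out; nothing else excluded — keep
D: dairy is permitted under the Whole30-style carve-out; nothing else excluded — valid
E: has rice, so not Whole30-style; has coconut oil, so not coconut-free (and 1 more) — no
F: has honey, so not honey-free — out
G: dairy is permitted under the Whole30-style carve-out; nothing else excluded — OK
H: has fish sauce, so not fish-free — reject
I: has wheat flour, so not kosher-for-Passover; has wheat flour, so not Whole30-style — no
J: dairy is permitted under the Whole30-style carve-out; nothing else excluded — OK

C, D, G, J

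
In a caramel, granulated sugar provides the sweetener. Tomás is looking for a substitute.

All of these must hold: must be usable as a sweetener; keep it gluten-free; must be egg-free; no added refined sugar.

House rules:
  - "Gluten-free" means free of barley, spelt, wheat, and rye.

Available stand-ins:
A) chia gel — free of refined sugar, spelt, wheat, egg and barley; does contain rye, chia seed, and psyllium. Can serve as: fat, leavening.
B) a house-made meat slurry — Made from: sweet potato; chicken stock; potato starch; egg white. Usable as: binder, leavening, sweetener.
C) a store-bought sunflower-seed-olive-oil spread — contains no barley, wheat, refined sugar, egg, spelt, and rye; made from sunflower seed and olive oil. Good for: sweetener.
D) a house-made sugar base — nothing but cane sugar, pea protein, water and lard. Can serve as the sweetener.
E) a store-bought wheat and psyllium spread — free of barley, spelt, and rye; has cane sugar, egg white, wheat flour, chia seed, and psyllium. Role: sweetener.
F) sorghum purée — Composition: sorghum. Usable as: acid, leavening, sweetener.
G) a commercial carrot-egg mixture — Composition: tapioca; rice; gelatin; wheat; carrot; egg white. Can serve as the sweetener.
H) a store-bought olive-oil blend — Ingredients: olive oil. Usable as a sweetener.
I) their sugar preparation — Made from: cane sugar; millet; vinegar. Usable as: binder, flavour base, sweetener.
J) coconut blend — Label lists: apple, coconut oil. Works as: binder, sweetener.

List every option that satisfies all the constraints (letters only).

C, F, H, J

A: not usable as a sweetener; has rye, so not gluten-free — no
B: has egg white, so not egg-free — reject
C: no egg, gluten-free — OK
D: has cane sugar, so not no-added-sugar — out
E: has wheat flour, so not gluten-free; has egg white, so not egg-free (and 1 more) — no
F: gluten-free, no egg — OK
G: has wheat, so not gluten-free; has egg white, so not egg-free — no
H: only olive oil; none excluded — OK
I: has cane sugar, so not no-added-sugar — reject
J: nothing on the exclusion list — keep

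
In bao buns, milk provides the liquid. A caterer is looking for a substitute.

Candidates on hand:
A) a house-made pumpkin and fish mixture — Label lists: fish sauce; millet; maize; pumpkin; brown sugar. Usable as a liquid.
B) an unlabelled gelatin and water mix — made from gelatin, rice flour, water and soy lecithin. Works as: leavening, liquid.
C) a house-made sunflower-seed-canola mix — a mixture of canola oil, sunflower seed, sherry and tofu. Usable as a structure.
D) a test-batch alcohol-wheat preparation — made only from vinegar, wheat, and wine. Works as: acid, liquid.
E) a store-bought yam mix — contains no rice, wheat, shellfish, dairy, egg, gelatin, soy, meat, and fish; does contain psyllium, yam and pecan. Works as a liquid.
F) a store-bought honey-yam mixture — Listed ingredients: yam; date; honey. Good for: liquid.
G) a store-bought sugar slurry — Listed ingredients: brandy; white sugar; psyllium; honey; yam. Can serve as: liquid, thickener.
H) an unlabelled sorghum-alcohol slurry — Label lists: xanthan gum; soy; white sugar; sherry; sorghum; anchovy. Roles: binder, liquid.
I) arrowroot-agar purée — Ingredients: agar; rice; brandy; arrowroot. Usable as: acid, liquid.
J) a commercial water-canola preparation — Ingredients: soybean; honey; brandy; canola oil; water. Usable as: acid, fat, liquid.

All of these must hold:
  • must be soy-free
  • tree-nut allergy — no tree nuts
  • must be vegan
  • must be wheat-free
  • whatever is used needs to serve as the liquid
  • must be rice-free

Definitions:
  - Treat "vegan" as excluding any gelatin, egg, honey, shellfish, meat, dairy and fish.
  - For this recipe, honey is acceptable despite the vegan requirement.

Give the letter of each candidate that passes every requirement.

A: has fish sauce, so not vegan — reject
B: has gelatin, so not vegan; has rice flour, so not rice-free (and 1 more) — out
C: not usable as a liquid; has tofu, so not soy-free — out
D: has wheat, so not wheat-free — reject
E: has pecan, so not tree-nut-free — out
F: honey is permitted under the vegan carve-out; nothing else excluded — valid
G: honey is permitted under the vegan carve-out; nothing else excluded — keep
H: has anchovy, so not vegan; has soy, so not soy-free — reject
I: has rice, so not rice-free — reject
J: has soybean, so not soy-free — reject

F, G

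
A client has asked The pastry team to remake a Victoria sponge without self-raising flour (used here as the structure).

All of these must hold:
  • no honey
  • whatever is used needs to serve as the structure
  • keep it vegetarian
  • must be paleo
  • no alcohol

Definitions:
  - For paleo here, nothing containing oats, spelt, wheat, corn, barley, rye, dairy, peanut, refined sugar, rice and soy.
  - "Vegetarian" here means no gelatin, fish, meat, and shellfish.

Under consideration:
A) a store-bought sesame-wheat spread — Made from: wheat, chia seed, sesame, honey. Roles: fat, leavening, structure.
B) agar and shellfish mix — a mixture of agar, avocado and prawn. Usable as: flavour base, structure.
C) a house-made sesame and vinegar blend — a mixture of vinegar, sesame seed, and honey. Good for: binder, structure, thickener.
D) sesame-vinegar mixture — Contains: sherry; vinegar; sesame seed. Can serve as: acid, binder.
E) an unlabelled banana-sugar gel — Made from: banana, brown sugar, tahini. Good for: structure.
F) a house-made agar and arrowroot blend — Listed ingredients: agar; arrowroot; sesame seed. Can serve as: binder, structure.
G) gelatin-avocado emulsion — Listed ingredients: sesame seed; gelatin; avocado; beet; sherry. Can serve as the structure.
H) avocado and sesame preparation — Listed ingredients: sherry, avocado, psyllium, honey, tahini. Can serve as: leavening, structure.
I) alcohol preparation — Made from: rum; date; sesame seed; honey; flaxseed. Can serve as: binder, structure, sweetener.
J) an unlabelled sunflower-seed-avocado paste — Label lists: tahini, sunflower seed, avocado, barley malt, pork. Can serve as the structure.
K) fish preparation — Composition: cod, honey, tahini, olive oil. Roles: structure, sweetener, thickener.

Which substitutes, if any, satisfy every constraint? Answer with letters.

F

A: has wheat, so not paleo; has honey, so not honey-free — out
B: has prawn, so not vegetarian — no
C: has honey, so not honey-free — reject
D: not usable as a structure; has sherry, so not alcohol-free — no
E: has brown sugar, so not paleo — no
F: only sesame seed, agar, and arrowroot; none excluded — keep
G: has gelatin, so not vegetarian; has sherry, so not alcohol-free — out
H: has honey, so not honey-free; has sherry, so not alcohol-free — no
I: has honey, so not honey-free; has rum, so not alcohol-free — out
J: has barley malt, so not paleo; has pork, so not vegetarian — reject
K: has cod, so not vegetarian; has honey, so not honey-free — reject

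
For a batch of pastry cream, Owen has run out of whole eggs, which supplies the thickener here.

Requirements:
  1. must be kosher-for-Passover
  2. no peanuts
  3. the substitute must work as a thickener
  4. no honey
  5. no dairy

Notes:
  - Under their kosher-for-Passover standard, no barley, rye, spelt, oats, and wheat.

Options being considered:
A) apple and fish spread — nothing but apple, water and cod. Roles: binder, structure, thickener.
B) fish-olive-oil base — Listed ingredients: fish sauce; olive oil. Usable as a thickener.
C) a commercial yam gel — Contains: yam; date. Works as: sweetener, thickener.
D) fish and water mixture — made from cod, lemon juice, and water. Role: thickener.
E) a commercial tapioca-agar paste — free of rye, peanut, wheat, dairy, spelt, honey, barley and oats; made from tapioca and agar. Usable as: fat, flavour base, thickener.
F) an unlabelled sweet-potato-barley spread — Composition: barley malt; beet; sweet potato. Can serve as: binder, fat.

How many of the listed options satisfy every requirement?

A: every rule checks out — valid
B: every rule checks out — keep
C: only date and yam; none excluded — OK
D: no peanut, no dairy — keep
E: nothing on the exclusion list — valid
F: not usable as a thickener; has barley malt, so not kosher-for-Passover — out

5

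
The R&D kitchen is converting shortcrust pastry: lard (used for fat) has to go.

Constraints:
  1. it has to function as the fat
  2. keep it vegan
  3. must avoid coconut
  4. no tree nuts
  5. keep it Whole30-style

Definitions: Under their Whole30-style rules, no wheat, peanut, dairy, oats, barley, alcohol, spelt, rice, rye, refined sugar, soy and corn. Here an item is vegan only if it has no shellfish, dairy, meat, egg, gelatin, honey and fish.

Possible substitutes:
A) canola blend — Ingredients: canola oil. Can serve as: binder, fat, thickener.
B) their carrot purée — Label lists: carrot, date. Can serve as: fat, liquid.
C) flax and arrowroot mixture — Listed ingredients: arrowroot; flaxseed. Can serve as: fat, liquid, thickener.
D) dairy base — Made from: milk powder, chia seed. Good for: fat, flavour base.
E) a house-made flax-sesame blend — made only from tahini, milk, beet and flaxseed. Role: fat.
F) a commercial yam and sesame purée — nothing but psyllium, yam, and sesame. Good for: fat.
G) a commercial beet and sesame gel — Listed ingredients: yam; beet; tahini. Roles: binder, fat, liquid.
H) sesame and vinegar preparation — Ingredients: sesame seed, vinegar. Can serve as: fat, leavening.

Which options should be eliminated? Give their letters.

D, E

A: nothing on the exclusion list — valid
B: only date and carrot; none excluded — OK
C: no coconut, no tree nuts — valid
D: has milk powder, so not Whole30-style; has milk powder, so not vegan — no
E: has milk, so not Whole30-style; has milk, so not vegan — out
F: only sesame, psyllium and yam; none excluded — OK
G: nothing on the exclusion list — valid
H: only sesame seed and vinegar; none excluded — keep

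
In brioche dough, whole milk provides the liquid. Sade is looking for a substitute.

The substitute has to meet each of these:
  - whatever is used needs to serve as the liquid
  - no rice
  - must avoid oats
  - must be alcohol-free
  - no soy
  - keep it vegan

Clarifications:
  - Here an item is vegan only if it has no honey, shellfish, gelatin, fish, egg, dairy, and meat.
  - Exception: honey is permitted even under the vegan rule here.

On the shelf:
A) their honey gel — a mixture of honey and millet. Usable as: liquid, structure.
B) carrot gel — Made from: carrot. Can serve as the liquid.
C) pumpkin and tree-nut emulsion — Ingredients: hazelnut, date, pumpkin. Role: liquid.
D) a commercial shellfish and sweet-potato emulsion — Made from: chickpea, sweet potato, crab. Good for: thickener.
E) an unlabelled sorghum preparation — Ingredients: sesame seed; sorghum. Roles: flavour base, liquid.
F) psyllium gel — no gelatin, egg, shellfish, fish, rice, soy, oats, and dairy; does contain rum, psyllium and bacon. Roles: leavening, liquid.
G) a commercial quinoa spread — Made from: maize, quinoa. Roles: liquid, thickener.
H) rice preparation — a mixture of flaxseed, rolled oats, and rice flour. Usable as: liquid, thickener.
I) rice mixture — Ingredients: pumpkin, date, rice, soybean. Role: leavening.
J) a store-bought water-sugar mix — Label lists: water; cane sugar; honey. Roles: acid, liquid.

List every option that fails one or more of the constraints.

D, F, H, I

A: honey is permitted under the vegan carve-out; nothing else excluded — OK
B: only carrot; none excluded — keep
C: every rule checks out — OK
D: not usable as a liquid; has crab, so not vegan — no
E: only sesame seed and sorghum; none excluded — valid
F: has bacon, so not vegan; has rum, so not alcohol-free — out
G: no rice, vegan — keep
H: has rolled oats, so not oat-free; has rice flour, so not rice-free — reject
I: not usable as a liquid; has soybean, so not soy-free (and 1 more) — reject
J: honey is permitted under the vegan carve-out; nothing else excluded — valid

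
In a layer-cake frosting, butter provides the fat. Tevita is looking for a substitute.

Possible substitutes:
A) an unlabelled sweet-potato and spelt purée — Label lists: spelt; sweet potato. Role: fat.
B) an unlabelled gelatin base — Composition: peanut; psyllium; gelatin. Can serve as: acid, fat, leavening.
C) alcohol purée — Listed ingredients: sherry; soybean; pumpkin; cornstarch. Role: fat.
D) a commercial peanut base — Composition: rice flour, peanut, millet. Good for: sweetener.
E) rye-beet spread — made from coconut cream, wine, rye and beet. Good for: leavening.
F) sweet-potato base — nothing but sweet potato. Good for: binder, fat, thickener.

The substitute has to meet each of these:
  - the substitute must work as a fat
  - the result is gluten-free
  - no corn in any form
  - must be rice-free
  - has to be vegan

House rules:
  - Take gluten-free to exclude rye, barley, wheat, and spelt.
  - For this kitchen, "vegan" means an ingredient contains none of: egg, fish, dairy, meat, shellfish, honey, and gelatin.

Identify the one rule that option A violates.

usable as a fat: satisfied
gluten-free: has spelt — fails
vegan: satisfied
corn-free: satisfied
rice-free: satisfied

gluten-free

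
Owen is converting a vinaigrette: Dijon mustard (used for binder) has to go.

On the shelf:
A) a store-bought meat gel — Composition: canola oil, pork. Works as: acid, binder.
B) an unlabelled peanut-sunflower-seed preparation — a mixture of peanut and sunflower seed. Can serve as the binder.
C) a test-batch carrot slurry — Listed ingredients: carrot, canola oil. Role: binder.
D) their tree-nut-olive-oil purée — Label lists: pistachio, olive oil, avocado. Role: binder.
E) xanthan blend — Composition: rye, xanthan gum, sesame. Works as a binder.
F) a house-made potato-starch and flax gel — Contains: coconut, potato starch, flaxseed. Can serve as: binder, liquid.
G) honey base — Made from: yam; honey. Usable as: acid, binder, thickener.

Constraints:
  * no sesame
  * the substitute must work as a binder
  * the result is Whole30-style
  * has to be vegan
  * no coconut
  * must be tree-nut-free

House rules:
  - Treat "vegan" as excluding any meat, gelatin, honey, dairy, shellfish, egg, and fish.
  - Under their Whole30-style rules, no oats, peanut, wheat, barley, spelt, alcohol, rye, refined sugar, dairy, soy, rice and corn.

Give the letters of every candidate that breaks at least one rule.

A, B, D, E, F, G

A: has pork, so not vegan — out
B: has peanut, so not Whole30-style — out
C: all constraints satisfied — valid
D: has pistachio, so not tree-nut-free — no
E: has rye, so not Whole30-style; has sesame, so not sesame-free — no
F: has coconut, so not coconut-free — no
G: has honey, so not vegan — no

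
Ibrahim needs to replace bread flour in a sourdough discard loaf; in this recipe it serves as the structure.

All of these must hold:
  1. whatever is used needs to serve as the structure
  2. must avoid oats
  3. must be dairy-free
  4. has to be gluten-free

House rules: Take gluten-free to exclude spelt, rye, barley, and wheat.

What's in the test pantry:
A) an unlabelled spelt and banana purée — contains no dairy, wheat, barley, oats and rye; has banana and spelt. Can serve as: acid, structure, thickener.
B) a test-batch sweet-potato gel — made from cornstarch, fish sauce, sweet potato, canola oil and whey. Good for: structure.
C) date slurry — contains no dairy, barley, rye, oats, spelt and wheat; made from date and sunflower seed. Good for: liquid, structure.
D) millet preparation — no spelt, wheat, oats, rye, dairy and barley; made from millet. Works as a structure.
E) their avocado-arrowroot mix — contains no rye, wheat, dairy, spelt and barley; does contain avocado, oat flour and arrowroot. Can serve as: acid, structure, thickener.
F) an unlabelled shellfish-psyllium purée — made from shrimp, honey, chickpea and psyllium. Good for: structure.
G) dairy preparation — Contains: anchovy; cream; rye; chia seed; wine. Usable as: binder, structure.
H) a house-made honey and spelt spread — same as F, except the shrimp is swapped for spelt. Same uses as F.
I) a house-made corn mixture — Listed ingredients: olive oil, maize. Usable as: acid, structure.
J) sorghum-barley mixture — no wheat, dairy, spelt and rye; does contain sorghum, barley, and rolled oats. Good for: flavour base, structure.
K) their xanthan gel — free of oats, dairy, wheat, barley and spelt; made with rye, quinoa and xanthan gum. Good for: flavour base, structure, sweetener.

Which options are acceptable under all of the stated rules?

A: has spelt, so not gluten-free — no
B: has whey, so not dairy-free — reject
C: every rule checks out — keep
D: gluten-free, no oats — keep
E: has oat flour, so not oat-free — out
F: honey and shrimp etc. — none of it excluded — valid
G: has rye, so not gluten-free; has cream, so not dairy-free — reject
H: has spelt, so not gluten-free — reject
I: gluten-free, no oats — valid
J: has barley, so not gluten-free; has rolled oats, so not oat-free — out
K: has rye, so not gluten-free — reject

C, D, F, I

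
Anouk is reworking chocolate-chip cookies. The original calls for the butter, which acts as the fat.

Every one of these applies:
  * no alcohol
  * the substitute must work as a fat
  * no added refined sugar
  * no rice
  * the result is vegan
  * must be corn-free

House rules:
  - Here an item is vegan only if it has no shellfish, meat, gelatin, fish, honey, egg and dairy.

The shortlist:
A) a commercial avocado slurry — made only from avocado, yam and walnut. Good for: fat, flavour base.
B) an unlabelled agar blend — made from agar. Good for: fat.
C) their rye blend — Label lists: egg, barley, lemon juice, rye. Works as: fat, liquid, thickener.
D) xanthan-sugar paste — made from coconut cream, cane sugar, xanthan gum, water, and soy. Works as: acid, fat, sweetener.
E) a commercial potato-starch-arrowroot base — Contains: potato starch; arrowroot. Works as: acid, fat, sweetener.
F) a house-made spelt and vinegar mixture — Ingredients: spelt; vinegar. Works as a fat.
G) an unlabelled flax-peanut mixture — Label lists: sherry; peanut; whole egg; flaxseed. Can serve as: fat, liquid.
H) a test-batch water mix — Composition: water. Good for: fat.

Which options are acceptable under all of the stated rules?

A: every rule checks out — OK
B: only agar; none excluded — keep
C: has egg, so not vegan — reject
D: has cane sugar, so not no-added-sugar — reject
E: works as a fat, no alcohol, no rice — OK
F: nothing on the exclusion list — keep
G: has whole egg, so not vegan; has sherry, so not alcohol-free — out
H: all constraints satisfied — valid

A, B, E, F, H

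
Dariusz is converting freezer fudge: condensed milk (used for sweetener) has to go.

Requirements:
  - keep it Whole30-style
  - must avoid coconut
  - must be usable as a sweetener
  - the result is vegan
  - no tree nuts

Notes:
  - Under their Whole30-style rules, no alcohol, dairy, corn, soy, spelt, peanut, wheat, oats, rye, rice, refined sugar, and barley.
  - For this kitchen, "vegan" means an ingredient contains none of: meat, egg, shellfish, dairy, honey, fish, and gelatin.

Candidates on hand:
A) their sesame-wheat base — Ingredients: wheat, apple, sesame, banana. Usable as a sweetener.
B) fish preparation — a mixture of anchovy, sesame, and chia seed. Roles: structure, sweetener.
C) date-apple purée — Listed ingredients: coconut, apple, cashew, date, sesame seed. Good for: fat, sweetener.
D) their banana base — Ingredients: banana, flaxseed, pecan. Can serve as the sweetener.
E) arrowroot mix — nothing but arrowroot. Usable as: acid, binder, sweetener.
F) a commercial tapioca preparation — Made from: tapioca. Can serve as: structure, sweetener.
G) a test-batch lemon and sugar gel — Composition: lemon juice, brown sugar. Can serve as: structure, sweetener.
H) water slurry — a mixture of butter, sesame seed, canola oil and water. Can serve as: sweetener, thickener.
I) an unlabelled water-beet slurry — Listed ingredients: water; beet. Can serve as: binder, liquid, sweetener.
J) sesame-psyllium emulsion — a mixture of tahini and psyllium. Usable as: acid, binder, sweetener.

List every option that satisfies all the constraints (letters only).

E, F, I, J

A: has wheat, so not Whole30-style — no
B: has anchovy, so not vegan — reject
C: has coconut, so not coconut-free; has cashew, so not tree-nut-free — reject
D: has pecan, so not tree-nut-free — no
E: only arrowroot; none excluded — valid
F: only tapioca; none excluded — OK
G: has brown sugar, so not Whole30-style — no
H: has butter, so not Whole30-style; has butter, so not vegan — no
I: Whole30-style, no tree nuts — OK
J: only tahini and psyllium; none excluded — valid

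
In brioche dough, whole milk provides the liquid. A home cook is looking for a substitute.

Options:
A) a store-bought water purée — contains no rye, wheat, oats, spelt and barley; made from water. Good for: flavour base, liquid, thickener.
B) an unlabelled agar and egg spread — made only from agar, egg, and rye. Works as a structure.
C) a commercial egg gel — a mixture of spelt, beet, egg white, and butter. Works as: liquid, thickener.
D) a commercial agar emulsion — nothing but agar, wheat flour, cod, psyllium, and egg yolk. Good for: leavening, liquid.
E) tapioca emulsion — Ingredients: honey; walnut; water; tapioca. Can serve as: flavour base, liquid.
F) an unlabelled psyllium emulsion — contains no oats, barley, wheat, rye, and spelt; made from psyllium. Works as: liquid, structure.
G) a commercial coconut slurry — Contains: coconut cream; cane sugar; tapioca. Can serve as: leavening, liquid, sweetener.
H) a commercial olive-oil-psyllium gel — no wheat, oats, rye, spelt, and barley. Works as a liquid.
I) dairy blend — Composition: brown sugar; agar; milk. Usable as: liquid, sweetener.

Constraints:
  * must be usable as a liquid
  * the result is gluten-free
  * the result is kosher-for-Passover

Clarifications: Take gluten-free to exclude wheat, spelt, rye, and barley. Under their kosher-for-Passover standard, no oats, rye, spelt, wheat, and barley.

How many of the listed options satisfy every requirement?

A: gluten-free, kosher-for-Passover — OK
B: not usable as a liquid; has rye, so not gluten-free (and 1 more) — no
C: has spelt, so not gluten-free; has spelt, so not kosher-for-Passover — out
D: has wheat flour, so not gluten-free; has wheat flour, so not kosher-for-Passover — reject
E: honey and walnut etc. — none of it excluded — keep
F: gluten-free, kosher-for-Passover — keep
G: only coconut cream, cane sugar and tapioca; none excluded — valid
H: works as a liquid, gluten-free, kosher-for-Passover — keep
I: only milk, brown sugar and agar; none excluded — valid

6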